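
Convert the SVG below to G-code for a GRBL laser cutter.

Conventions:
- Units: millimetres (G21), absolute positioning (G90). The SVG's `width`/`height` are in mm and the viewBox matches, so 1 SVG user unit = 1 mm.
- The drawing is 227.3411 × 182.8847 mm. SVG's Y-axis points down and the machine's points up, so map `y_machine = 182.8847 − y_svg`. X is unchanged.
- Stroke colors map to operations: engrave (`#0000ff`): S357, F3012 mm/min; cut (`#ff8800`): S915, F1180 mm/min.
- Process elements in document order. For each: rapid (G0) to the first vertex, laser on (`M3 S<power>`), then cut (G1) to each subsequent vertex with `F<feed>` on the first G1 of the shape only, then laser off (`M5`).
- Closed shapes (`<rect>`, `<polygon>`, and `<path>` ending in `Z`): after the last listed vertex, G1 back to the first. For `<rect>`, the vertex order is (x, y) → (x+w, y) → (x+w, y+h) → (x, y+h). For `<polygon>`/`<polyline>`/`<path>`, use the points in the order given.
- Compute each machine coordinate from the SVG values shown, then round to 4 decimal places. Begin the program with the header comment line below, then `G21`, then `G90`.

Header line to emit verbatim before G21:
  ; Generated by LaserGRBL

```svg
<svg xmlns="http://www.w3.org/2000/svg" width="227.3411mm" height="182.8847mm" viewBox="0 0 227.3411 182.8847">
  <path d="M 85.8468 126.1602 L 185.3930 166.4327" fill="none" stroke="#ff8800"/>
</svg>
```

; Generated by LaserGRBL
G21
G90
G0 X85.8468 Y56.7245
M3 S915
G1 X185.3930 Y16.4520 F1180
M5

viewBox `0 0 227.3411 182.8847` with mm width/height → 1 unit = 1 mm. Flip: y_m = 182.8847 − y_svg.

**Shape 1** — `<path>` line segment, stroke `#ff8800` → cut (S915, F1180). Machine vertices: (85.8468,56.7245) → (185.3930,16.4520). Open path.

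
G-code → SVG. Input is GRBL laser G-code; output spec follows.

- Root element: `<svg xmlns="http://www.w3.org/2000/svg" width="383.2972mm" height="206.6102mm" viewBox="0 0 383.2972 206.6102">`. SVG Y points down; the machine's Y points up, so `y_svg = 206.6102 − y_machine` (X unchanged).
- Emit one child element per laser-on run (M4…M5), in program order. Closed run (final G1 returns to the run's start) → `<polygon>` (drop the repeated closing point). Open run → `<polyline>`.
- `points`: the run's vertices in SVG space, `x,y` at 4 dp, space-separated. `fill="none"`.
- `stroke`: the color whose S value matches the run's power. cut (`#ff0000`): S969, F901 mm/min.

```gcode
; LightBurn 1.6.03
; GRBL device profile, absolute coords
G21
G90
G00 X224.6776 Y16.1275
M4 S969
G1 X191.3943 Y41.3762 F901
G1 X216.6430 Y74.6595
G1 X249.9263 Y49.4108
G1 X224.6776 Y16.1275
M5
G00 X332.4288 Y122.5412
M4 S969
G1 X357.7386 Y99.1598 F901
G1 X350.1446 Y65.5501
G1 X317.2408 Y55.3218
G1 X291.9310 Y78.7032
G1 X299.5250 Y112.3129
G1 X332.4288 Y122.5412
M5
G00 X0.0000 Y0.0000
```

<svg xmlns="http://www.w3.org/2000/svg" width="383.2972mm" height="206.6102mm" viewBox="0 0 383.2972 206.6102">
  <polygon points="224.6776,190.4827 191.3943,165.2340 216.6430,131.9507 249.9263,157.1994" fill="none" stroke="#ff0000"/>
  <polygon points="332.4288,84.0690 357.7386,107.4504 350.1446,141.0601 317.2408,151.2884 291.9310,127.9070 299.5250,94.2973" fill="none" stroke="#ff0000"/>
</svg>

Machine Y-up, SVG Y-down with viewBox height 206.6102, so y_svg = 206.6102 − y_machine; X carries over. Every run uses S969, so all elements get stroke `#ff0000` (cut).

Run 1: The run returns to its start, so emit a `<polygon>` with points (Y-flipped): 224.6776,190.4827 191.3943,165.2340 216.6430,131.9507 249.9263,157.1994.

Run 2: The run returns to its start, so emit a `<polygon>` with points (Y-flipped): 332.4288,84.0690 357.7386,107.4504 350.1446,141.0601 317.2408,151.2884 291.9310,127.9070 299.5250,94.2973.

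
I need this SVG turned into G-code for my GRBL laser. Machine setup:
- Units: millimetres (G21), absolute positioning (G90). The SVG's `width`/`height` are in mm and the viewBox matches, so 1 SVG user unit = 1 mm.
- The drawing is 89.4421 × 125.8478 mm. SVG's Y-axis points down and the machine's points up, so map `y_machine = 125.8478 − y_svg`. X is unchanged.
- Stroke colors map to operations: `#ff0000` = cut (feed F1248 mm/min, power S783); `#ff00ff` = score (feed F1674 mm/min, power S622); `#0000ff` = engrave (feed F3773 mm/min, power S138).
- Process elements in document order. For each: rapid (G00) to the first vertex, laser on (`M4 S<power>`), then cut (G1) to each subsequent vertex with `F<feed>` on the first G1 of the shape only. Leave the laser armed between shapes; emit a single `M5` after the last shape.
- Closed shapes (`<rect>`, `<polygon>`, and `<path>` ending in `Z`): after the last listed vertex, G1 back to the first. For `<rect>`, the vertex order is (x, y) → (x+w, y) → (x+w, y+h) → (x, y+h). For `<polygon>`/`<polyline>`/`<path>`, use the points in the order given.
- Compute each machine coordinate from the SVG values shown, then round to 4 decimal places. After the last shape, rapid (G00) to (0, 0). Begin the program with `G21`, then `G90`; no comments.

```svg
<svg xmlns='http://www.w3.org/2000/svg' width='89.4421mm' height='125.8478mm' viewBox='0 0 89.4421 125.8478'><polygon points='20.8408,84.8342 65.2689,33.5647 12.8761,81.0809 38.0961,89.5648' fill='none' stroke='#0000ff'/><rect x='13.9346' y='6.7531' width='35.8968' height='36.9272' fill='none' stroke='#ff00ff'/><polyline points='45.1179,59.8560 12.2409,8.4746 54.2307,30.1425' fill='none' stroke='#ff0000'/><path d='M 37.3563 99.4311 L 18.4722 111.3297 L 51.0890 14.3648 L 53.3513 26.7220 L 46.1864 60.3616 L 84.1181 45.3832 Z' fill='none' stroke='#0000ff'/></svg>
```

1 u = 1 mm; y_m = 125.8478 − y.

[1] `<polygon>` closed polygon, #0000ff→engrave S138 F3773: (20.8408,41.0136) → (65.2689,92.2831) → (12.8761,44.7669) → (38.0961,36.2830) → (20.8408,41.0136) (closed)

[2] `<rect>` rectangle, #ff00ff→score S622 F1674: (13.9346,119.0947) → (49.8314,119.0947) → (49.8314,82.1675) → (13.9346,82.1675) → (13.9346,119.0947) (closed)

[3] `<polyline>` open polyline, #ff0000→cut S783 F1248: (45.1179,65.9918) → (12.2409,117.3732) → (54.2307,95.7053)

[4] `<path>` closed polygon, #0000ff→engrave S138 F3773: (37.3563,26.4167) → (18.4722,14.5181) → (51.0890,111.4830) → (53.3513,99.1258) → (46.1864,65.4862) → (84.1181,80.4646) → (37.3563,26.4167) (closed)

G21
G90
G00 X20.8408 Y41.0136
M4 S138
G1 X65.2689 Y92.2831 F3773
G1 X12.8761 Y44.7669
G1 X38.0961 Y36.2830
G1 X20.8408 Y41.0136
G00 X13.9346 Y119.0947
M4 S622
G1 X49.8314 Y119.0947 F1674
G1 X49.8314 Y82.1675
G1 X13.9346 Y82.1675
G1 X13.9346 Y119.0947
G00 X45.1179 Y65.9918
M4 S783
G1 X12.2409 Y117.3732 F1248
G1 X54.2307 Y95.7053
G00 X37.3563 Y26.4167
M4 S138
G1 X18.4722 Y14.5181 F3773
G1 X51.0890 Y111.4830
G1 X53.3513 Y99.1258
G1 X46.1864 Y65.4862
G1 X84.1181 Y80.4646
G1 X37.3563 Y26.4167
M5
G00 X0.0000 Y0.0000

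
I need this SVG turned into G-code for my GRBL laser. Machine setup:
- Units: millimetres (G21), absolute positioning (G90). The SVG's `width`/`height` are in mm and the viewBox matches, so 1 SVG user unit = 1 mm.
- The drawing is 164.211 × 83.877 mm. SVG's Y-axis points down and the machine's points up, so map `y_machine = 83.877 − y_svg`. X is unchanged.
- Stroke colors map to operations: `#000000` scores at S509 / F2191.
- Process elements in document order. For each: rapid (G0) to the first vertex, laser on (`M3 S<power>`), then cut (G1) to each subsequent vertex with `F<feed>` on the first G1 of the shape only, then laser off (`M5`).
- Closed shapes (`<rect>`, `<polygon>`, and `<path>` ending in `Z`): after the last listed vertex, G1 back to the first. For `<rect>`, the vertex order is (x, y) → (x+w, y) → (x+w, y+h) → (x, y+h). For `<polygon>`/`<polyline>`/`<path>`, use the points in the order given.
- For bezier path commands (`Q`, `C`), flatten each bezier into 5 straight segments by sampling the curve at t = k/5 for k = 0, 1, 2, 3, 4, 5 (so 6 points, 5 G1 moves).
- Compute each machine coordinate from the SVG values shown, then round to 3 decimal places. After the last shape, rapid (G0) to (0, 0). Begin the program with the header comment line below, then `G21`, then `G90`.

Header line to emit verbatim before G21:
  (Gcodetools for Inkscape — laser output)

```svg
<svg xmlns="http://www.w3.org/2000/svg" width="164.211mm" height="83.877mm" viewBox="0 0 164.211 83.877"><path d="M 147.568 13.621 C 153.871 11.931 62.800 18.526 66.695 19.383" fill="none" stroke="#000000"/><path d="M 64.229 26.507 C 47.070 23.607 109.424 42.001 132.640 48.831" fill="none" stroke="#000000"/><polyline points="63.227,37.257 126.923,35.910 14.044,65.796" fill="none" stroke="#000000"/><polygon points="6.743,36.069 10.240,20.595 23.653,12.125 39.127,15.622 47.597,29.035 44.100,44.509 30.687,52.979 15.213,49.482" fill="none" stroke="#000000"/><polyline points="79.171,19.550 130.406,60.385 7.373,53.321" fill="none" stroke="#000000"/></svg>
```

(Gcodetools for Inkscape — laser output)
G21
G90
G0 X147.568 Y70.256
M3 S509
G1 X141.204 Y70.388 F2191
G1 X120.702 Y69.205
G1 X95.295 Y67.379
G1 X74.215 Y65.585
G1 X66.695 Y64.494
M5
G0 X64.229 Y57.370
M3 S509
G1 X62.526 Y56.818 F2191
G1 X74.211 Y52.732
G1 X93.588 Y46.690
G1 X114.963 Y40.269
G1 X132.640 Y35.046
M5
G0 X63.227 Y46.620
M3 S509
G1 X126.923 Y47.967 F2191
G1 X14.044 Y18.081
M5
G0 X6.743 Y47.808
M3 S509
G1 X10.240 Y63.282 F2191
G1 X23.653 Y71.752
G1 X39.127 Y68.255
G1 X47.597 Y54.842
G1 X44.100 Y39.368
G1 X30.687 Y30.898
G1 X15.213 Y34.395
G1 X6.743 Y47.808
M5
G0 X79.171 Y64.327
M3 S509
G1 X130.406 Y23.492 F2191
G1 X7.373 Y30.556
M5
G0 X0.000 Y0.000

viewBox `0 0 164.211 83.877` with mm width/height → 1 unit = 1 mm. Flip: y_m = 83.877 − y_svg.

**Shape 1** — `<path>` cubic bezier, stroke `#000000` → score (S509, F2191). Control points (SVG): P0=(147.568,13.621), P1=(153.871,11.931), P2=(62.800,18.526), P3=(66.695,19.383); sampled at t=k/5. Machine vertices: (147.568,70.256) → (141.204,70.388) → (120.702,69.205) → (95.295,67.379) → (74.215,65.585) → (66.695,64.494). Open path.

**Shape 2** — `<path>` cubic bezier, stroke `#000000` → score (S509, F2191). Control points (SVG): P0=(64.229,26.507), P1=(47.070,23.607), P2=(109.424,42.001), P3=(132.640,48.831); sampled at t=k/5. Machine vertices: (64.229,57.370) → (62.526,56.818) → (74.211,52.732) → (93.588,46.690) → (114.963,40.269) → (132.640,35.046). Open path.

**Shape 3** — `<polyline>` open polyline, stroke `#000000` → score (S509, F2191). Machine vertices: (63.227,46.620) → (126.923,47.967) → (14.044,18.081). Open path.

**Shape 4** — `<polygon>` regular polygon, stroke `#000000` → score (S509, F2191). Machine vertices: (6.743,47.808) → (10.240,63.282) → (23.653,71.752) → (39.127,68.255) → (47.597,54.842) → (44.100,39.368) → (30.687,30.898) → (15.213,34.395) → (6.743,47.808). Closed: final G1 returns to the first vertex.

**Shape 5** — `<polyline>` open polyline, stroke `#000000` → score (S509, F2191). Machine vertices: (79.171,64.327) → (130.406,23.492) → (7.373,30.556). Open path.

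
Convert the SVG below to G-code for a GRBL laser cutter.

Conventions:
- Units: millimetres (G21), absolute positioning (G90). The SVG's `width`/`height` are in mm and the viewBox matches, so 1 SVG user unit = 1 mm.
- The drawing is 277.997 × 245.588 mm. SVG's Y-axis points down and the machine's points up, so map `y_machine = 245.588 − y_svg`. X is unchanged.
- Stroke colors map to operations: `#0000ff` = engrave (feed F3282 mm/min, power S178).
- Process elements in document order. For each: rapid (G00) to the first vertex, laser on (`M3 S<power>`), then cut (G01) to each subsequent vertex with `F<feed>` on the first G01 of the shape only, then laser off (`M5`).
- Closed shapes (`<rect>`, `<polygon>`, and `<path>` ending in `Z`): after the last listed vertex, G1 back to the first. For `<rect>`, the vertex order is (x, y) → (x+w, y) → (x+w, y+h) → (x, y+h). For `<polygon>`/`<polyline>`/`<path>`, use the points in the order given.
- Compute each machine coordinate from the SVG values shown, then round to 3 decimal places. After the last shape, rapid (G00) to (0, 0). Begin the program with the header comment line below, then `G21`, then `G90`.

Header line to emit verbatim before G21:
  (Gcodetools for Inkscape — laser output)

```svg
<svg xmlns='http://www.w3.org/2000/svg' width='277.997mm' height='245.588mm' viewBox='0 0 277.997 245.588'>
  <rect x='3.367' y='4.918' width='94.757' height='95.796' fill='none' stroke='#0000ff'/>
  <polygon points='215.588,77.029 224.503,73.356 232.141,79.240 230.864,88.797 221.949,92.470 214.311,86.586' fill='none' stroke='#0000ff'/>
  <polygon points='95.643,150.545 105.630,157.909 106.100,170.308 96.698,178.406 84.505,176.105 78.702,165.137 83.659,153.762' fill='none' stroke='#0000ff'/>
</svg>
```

Since the viewBox matches the mm dimensions, user units are millimetres directly. The only transform is the Y-flip y_m = 245.588 − y_svg.

Shape 1 is a rectangle drawn with `<rect>`. Its stroke #0000ff means engrave at S178, F3282. After flipping Y the toolpath is (3.367,240.670) → (98.124,240.670) → (98.124,144.874) → (3.367,144.874) → (3.367,240.670), returning to the start.

Shape 2 is a regular polygon drawn with `<polygon>`. Its stroke #0000ff means engrave at S178, F3282. After flipping Y the toolpath is (215.588,168.559) → (224.503,172.232) → (232.141,166.348) → (230.864,156.791) → (221.949,153.118) → (214.311,159.002) → (215.588,168.559), returning to the start.

Shape 3 is a regular polygon drawn with `<polygon>`. Its stroke #0000ff means engrave at S178, F3282. After flipping Y the toolpath is (95.643,95.043) → (105.630,87.679) → (106.100,75.280) → (96.698,67.182) → (84.505,69.483) → (78.702,80.451) → (83.659,91.826) → (95.643,95.043), returning to the start.

(Gcodetools for Inkscape — laser output)
G21
G90
G00 X3.367 Y240.670
M3 S178
G01 X98.124 Y240.670 F3282
G01 X98.124 Y144.874
G01 X3.367 Y144.874
G01 X3.367 Y240.670
M5
G00 X215.588 Y168.559
M3 S178
G01 X224.503 Y172.232 F3282
G01 X232.141 Y166.348
G01 X230.864 Y156.791
G01 X221.949 Y153.118
G01 X214.311 Y159.002
G01 X215.588 Y168.559
M5
G00 X95.643 Y95.043
M3 S178
G01 X105.630 Y87.679 F3282
G01 X106.100 Y75.280
G01 X96.698 Y67.182
G01 X84.505 Y69.483
G01 X78.702 Y80.451
G01 X83.659 Y91.826
G01 X95.643 Y95.043
M5
G00 X0.000 Y0.000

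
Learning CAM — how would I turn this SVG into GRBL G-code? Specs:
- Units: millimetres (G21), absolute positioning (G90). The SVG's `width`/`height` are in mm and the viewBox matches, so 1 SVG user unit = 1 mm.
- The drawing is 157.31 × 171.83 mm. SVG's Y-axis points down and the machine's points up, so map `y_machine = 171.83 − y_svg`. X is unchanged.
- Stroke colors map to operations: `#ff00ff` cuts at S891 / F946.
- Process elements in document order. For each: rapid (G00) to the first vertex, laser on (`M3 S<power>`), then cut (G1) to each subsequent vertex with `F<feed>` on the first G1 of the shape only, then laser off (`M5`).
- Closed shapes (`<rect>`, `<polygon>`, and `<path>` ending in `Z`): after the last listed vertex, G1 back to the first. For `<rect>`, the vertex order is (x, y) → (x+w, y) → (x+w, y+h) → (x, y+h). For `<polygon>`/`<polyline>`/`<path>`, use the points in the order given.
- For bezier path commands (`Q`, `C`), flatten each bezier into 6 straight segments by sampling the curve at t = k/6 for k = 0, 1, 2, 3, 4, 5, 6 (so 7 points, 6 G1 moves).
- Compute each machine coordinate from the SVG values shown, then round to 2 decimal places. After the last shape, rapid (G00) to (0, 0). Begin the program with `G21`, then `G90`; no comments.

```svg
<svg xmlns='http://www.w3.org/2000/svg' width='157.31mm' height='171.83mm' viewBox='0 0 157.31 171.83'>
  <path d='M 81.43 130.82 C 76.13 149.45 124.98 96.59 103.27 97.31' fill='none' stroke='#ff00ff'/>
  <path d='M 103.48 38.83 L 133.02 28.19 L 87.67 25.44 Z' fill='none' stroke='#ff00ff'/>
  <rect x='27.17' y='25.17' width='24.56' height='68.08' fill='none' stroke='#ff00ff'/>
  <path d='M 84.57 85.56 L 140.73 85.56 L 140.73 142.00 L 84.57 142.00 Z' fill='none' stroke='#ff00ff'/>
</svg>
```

G21
G90
G00 X81.43 Y41.01
M3 S891
G1 X82.72 Y37.07 F946
G1 X89.56 Y41.58
G1 X98.50 Y51.05
G1 X106.08 Y62.01
G1 X108.82 Y70.99
G1 X103.27 Y74.52
M5
G00 X103.48 Y133.00
M3 S891
G1 X133.02 Y143.64 F946
G1 X87.67 Y146.39
G1 X103.48 Y133.00
M5
G00 X27.17 Y146.66
M3 S891
G1 X51.73 Y146.66 F946
G1 X51.73 Y78.58
G1 X27.17 Y78.58
G1 X27.17 Y146.66
M5
G00 X84.57 Y86.27
M3 S891
G1 X140.73 Y86.27 F946
G1 X140.73 Y29.83
G1 X84.57 Y29.83
G1 X84.57 Y86.27
M5
G00 X0.00 Y0.00

1 u = 1 mm; y_m = 171.83 − y.

[1] `<path>` cubic bezier, #ff00ff→cut S891 F946: (81.43,41.01) → (82.72,37.07) → (89.56,41.58) → (98.50,51.05) → (106.08,62.01) → (108.82,70.99) → (103.27,74.52)

[2] `<path>` closed polygon, #ff00ff→cut S891 F946: (103.48,133.00) → (133.02,143.64) → (87.67,146.39) → (103.48,133.00) (closed)

[3] `<rect>` rectangle, #ff00ff→cut S891 F946: (27.17,146.66) → (51.73,146.66) → (51.73,78.58) → (27.17,78.58) → (27.17,146.66) (closed)

[4] `<path>` rectangle, #ff00ff→cut S891 F946: (84.57,86.27) → (140.73,86.27) → (140.73,29.83) → (84.57,29.83) → (84.57,86.27) (closed)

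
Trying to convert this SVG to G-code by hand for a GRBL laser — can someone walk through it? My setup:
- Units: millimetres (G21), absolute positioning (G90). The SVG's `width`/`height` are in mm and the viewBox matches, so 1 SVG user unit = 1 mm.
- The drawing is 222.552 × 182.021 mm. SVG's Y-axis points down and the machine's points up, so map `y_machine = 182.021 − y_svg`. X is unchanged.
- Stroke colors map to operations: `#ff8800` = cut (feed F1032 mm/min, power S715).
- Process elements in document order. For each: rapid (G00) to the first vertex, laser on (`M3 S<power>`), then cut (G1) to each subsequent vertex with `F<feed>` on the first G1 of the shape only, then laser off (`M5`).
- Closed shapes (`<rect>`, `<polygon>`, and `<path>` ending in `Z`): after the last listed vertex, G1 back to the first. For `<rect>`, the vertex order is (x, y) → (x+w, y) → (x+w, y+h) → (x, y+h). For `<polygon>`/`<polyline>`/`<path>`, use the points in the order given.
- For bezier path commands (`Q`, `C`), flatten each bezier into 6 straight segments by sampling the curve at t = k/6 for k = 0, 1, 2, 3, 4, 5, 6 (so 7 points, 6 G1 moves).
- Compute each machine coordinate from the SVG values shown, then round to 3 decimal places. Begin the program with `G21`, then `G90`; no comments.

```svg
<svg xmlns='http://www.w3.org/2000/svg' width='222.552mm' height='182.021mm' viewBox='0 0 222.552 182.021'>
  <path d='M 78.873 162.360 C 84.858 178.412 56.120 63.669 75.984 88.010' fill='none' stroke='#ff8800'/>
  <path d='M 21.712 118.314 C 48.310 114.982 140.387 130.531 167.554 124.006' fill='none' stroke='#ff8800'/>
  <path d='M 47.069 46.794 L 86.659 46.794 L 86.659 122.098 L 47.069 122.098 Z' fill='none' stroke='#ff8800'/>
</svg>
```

G21
G90
G00 X78.873 Y19.661
M3 S715
G1 X79.358 Y21.285 F1032
G1 X76.370 Y37.212
G1 X72.224 Y59.944
G1 X69.235 Y81.986
G1 X69.716 Y95.841
G1 X75.984 Y94.011
M5
G00 X21.712 Y63.707
M3 S715
G1 X39.864 Y63.989 F1032
G1 X65.307 Y62.262
G1 X94.420 Y59.664
G1 X123.580 Y57.331
G1 X149.165 Y56.402
G1 X167.554 Y58.015
M5
G00 X47.069 Y135.227
M3 S715
G1 X86.659 Y135.227 F1032
G1 X86.659 Y59.923
G1 X47.069 Y59.923
G1 X47.069 Y135.227
M5

Since the viewBox matches the mm dimensions, user units are millimetres directly. The only transform is the Y-flip y_m = 182.021 − y_svg.

Shape 1 is a cubic bezier drawn with `<path>`. Its stroke #ff8800 means cut at S715, F1032. After flipping Y the toolpath is (78.873,19.661) → (79.358,21.285) → (76.370,37.212) → (72.224,59.944) → (69.235,81.986) → (69.716,95.841) → (75.984,94.011).

Shape 2 is a cubic bezier drawn with `<path>`. Its stroke #ff8800 means cut at S715, F1032. After flipping Y the toolpath is (21.712,63.707) → (39.864,63.989) → (65.307,62.262) → (94.420,59.664) → (123.580,57.331) → (149.165,56.402) → (167.554,58.015).

Shape 3 is a rectangle drawn with `<path>`. Its stroke #ff8800 means cut at S715, F1032. After flipping Y the toolpath is (47.069,135.227) → (86.659,135.227) → (86.659,59.923) → (47.069,59.923) → (47.069,135.227), returning to the start.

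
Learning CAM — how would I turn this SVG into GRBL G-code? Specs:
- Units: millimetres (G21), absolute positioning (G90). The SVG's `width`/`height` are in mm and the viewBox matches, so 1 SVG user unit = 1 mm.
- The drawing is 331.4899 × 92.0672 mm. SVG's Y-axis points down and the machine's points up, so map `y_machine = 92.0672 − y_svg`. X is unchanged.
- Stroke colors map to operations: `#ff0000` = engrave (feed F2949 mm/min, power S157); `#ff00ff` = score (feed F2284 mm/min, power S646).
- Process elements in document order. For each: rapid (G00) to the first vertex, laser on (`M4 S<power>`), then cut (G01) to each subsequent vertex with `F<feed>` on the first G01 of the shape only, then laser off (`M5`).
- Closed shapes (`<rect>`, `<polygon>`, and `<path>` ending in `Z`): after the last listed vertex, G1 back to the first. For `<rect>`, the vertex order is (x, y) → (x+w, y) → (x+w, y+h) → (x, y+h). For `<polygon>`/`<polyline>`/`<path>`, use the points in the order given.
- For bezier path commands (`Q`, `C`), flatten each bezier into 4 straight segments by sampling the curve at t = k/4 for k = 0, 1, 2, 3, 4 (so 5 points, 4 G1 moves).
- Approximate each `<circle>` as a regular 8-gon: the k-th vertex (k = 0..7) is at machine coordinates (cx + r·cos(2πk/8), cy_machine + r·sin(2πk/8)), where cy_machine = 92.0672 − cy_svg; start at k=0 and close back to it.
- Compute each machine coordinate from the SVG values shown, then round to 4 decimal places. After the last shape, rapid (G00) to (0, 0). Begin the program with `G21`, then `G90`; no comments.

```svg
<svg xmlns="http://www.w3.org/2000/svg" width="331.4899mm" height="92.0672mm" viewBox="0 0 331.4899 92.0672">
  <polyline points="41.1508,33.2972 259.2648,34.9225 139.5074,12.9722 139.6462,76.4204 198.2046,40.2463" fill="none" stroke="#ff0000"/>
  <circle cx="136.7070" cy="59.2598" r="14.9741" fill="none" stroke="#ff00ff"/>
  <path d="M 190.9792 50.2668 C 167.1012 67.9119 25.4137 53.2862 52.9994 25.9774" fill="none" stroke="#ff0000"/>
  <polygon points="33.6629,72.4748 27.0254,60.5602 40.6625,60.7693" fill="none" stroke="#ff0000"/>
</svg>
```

Since the viewBox matches the mm dimensions, user units are millimetres directly. The only transform is the Y-flip y_m = 92.0672 − y_svg.

Shape 1 is a open polyline drawn with `<polyline>`. Its stroke #ff0000 means engrave at S157, F2949. After flipping Y the toolpath is (41.1508,58.7700) → (259.2648,57.1447) → (139.5074,79.0950) → (139.6462,15.6468) → (198.2046,51.8209).

Shape 2 is a circle drawn with `<circle>`. Its stroke #ff00ff means score at S646, F2284. After flipping Y the toolpath is (151.6811,32.8074) → (147.2953,43.3957) → (136.7070,47.7815) → (126.1187,43.3957) → (121.7329,32.8074) → (126.1187,22.2191) → (136.7070,17.8333) → (147.2953,22.2191) → (151.6811,32.8074), returning to the start.

Shape 3 is a cubic bezier drawn with `<path>`. Its stroke #ff0000 means engrave at S157, F2949. After flipping Y the toolpath is (190.9792,41.8004) → (155.4671,34.3113) → (102.6904,37.0874) → (59.5632,48.2923) → (52.9994,66.0898).

Shape 4 is a regular polygon drawn with `<polygon>`. Its stroke #ff0000 means engrave at S157, F2949. After flipping Y the toolpath is (33.6629,19.5924) → (27.0254,31.5070) → (40.6625,31.2979) → (33.6629,19.5924), returning to the start.

G21
G90
G00 X41.1508 Y58.7700
M4 S157
G01 X259.2648 Y57.1447 F2949
G01 X139.5074 Y79.0950
G01 X139.6462 Y15.6468
G01 X198.2046 Y51.8209
M5
G00 X151.6811 Y32.8074
M4 S646
G01 X147.2953 Y43.3957 F2284
G01 X136.7070 Y47.7815
G01 X126.1187 Y43.3957
G01 X121.7329 Y32.8074
G01 X126.1187 Y22.2191
G01 X136.7070 Y17.8333
G01 X147.2953 Y22.2191
G01 X151.6811 Y32.8074
M5
G00 X190.9792 Y41.8004
M4 S157
G01 X155.4671 Y34.3113 F2949
G01 X102.6904 Y37.0874
G01 X59.5632 Y48.2923
G01 X52.9994 Y66.0898
M5
G00 X33.6629 Y19.5924
M4 S157
G01 X27.0254 Y31.5070 F2949
G01 X40.6625 Y31.2979
G01 X33.6629 Y19.5924
M5
G00 X0.0000 Y0.0000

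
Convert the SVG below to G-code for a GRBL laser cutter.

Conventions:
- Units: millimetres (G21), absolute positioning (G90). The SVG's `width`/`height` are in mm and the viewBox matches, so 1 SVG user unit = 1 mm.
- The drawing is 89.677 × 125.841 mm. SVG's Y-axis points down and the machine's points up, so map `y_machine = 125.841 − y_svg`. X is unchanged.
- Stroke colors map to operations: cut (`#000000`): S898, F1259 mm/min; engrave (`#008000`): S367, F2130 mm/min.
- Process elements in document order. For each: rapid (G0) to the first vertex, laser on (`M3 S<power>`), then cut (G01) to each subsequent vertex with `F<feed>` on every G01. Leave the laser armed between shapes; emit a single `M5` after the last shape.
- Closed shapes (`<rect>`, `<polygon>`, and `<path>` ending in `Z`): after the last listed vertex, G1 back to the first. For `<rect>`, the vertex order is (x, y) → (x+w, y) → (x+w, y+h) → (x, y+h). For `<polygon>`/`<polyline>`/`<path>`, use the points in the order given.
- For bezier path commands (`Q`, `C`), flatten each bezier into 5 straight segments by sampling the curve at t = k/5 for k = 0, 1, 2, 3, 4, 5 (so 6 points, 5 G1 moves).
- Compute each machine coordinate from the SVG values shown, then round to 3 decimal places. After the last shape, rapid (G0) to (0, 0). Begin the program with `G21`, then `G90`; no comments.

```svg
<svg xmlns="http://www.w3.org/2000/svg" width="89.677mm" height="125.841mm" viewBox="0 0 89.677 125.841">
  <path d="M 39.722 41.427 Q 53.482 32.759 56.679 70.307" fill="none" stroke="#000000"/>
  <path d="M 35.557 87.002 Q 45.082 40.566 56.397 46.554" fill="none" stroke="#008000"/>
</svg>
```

G21
G90
G0 X39.722 Y84.414
M3 S898
G01 X44.803 Y86.033 F1259
G01 X49.040 Y83.954 F1259
G01 X52.431 Y78.178 F1259
G01 X54.978 Y68.705 F1259
G01 X56.679 Y55.534 F1259
G0 X35.557 Y38.839
M3 S367
G01 X39.439 Y55.316 F2130
G01 X43.463 Y67.600 F2130
G01 X47.631 Y75.690 F2130
G01 X51.943 Y79.585 F2130
G01 X56.397 Y79.287 F2130
M5
G0 X0.000 Y0.000

1 u = 1 mm; y_m = 125.841 − y.

[1] `<path>` quadratic bezier, #000000→cut S898 F1259: (39.722,84.414) → (44.803,86.033) → (49.040,83.954) → (52.431,78.178) → (54.978,68.705) → (56.679,55.534)

[2] `<path>` quadratic bezier, #008000→engrave S367 F2130: (35.557,38.839) → (39.439,55.316) → (43.463,67.600) → (47.631,75.690) → (51.943,79.585) → (56.397,79.287)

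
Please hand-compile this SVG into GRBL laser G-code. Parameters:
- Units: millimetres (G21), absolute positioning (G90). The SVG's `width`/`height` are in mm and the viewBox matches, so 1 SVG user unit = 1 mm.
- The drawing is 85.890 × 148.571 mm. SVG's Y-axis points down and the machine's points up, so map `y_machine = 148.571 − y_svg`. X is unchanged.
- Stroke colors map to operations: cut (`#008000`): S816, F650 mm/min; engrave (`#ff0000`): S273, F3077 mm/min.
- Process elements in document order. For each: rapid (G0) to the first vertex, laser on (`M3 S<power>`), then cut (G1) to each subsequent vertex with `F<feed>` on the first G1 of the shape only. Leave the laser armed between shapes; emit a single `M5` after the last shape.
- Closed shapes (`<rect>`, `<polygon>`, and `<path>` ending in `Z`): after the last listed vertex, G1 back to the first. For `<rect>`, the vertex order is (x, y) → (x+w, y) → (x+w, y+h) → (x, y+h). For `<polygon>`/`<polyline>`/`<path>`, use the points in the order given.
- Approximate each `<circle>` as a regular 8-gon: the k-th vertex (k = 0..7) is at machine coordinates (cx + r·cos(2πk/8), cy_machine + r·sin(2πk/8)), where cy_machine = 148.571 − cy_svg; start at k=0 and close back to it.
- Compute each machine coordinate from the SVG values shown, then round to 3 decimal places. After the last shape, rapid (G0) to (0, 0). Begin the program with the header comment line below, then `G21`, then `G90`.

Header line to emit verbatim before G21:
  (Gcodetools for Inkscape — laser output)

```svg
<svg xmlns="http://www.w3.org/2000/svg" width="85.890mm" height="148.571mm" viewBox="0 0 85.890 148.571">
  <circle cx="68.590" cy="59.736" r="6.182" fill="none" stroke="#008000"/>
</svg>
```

viewBox `0 0 85.890 148.571` with mm width/height → 1 unit = 1 mm. Flip: y_m = 148.571 − y_svg.

**Shape 1** — `<circle>` circle, stroke `#008000` → cut (S816, F650). Machine vertices: (74.772,88.835) → (72.961,93.206) → (68.590,95.017) → (64.219,93.206) → (62.408,88.835) → (64.219,84.464) → (68.590,82.653) → (72.961,84.464) → (74.772,88.835). Closed: final G1 returns to the first vertex.

(Gcodetools for Inkscape — laser output)
G21
G90
G0 X74.772 Y88.835
M3 S816
G1 X72.961 Y93.206 F650
G1 X68.590 Y95.017
G1 X64.219 Y93.206
G1 X62.408 Y88.835
G1 X64.219 Y84.464
G1 X68.590 Y82.653
G1 X72.961 Y84.464
G1 X74.772 Y88.835
M5
G0 X0.000 Y0.000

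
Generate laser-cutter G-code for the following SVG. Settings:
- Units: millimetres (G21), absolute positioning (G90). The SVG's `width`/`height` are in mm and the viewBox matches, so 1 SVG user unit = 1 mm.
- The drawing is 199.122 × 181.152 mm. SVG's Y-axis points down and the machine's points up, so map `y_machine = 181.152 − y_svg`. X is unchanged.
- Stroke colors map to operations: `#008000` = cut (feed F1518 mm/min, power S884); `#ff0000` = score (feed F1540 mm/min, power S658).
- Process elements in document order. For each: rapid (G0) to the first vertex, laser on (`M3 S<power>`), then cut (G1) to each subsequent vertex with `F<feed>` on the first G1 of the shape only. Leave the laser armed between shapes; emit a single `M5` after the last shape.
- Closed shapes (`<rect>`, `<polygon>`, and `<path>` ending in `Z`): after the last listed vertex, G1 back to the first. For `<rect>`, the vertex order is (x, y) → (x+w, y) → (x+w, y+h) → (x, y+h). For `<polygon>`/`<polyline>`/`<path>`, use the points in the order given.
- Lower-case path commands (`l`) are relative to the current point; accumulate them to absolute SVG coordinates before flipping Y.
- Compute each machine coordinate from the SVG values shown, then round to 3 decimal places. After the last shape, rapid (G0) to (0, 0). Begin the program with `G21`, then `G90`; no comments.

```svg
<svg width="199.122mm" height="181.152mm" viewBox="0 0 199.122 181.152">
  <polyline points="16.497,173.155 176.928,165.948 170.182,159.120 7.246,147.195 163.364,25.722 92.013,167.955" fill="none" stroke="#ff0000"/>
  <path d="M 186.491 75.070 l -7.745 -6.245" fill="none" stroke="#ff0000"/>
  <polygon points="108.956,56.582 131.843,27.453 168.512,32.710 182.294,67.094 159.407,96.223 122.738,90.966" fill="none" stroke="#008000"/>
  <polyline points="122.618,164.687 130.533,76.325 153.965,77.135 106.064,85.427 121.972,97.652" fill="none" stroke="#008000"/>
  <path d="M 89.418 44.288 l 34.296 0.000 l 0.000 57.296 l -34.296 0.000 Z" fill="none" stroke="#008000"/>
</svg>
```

Since the viewBox matches the mm dimensions, user units are millimetres directly. The only transform is the Y-flip y_m = 181.152 − y_svg.

Shape 1 is a open polyline drawn with `<polyline>`. Its stroke #ff0000 means score at S658, F1540. After flipping Y the toolpath is (16.497,7.997) → (176.928,15.204) → (170.182,22.032) → (7.246,33.957) → (163.364,155.430) → (92.013,13.197).

Shape 2 is a line segment drawn with `<path>`. Its stroke #ff0000 means score at S658, F1540. After flipping Y the toolpath is (186.491,106.082) → (178.746,112.327).

Shape 3 is a regular polygon drawn with `<polygon>`. Its stroke #008000 means cut at S884, F1518. After flipping Y the toolpath is (108.956,124.570) → (131.843,153.699) → (168.512,148.442) → (182.294,114.058) → (159.407,84.929) → (122.738,90.186) → (108.956,124.570), returning to the start.

Shape 4 is a open polyline drawn with `<polyline>`. Its stroke #008000 means cut at S884, F1518. After flipping Y the toolpath is (122.618,16.465) → (130.533,104.827) → (153.965,104.017) → (106.064,95.725) → (121.972,83.500).

Shape 5 is a rectangle drawn with `<path>`. Its stroke #008000 means cut at S884, F1518. After flipping Y the toolpath is (89.418,136.864) → (123.714,136.864) → (123.714,79.568) → (89.418,79.568) → (89.418,136.864), returning to the start.

G21
G90
G0 X16.497 Y7.997
M3 S658
G1 X176.928 Y15.204 F1540
G1 X170.182 Y22.032
G1 X7.246 Y33.957
G1 X163.364 Y155.430
G1 X92.013 Y13.197
G0 X186.491 Y106.082
M3 S658
G1 X178.746 Y112.327 F1540
G0 X108.956 Y124.570
M3 S884
G1 X131.843 Y153.699 F1518
G1 X168.512 Y148.442
G1 X182.294 Y114.058
G1 X159.407 Y84.929
G1 X122.738 Y90.186
G1 X108.956 Y124.570
G0 X122.618 Y16.465
M3 S884
G1 X130.533 Y104.827 F1518
G1 X153.965 Y104.017
G1 X106.064 Y95.725
G1 X121.972 Y83.500
G0 X89.418 Y136.864
M3 S884
G1 X123.714 Y136.864 F1518
G1 X123.714 Y79.568
G1 X89.418 Y79.568
G1 X89.418 Y136.864
M5
G0 X0.000 Y0.000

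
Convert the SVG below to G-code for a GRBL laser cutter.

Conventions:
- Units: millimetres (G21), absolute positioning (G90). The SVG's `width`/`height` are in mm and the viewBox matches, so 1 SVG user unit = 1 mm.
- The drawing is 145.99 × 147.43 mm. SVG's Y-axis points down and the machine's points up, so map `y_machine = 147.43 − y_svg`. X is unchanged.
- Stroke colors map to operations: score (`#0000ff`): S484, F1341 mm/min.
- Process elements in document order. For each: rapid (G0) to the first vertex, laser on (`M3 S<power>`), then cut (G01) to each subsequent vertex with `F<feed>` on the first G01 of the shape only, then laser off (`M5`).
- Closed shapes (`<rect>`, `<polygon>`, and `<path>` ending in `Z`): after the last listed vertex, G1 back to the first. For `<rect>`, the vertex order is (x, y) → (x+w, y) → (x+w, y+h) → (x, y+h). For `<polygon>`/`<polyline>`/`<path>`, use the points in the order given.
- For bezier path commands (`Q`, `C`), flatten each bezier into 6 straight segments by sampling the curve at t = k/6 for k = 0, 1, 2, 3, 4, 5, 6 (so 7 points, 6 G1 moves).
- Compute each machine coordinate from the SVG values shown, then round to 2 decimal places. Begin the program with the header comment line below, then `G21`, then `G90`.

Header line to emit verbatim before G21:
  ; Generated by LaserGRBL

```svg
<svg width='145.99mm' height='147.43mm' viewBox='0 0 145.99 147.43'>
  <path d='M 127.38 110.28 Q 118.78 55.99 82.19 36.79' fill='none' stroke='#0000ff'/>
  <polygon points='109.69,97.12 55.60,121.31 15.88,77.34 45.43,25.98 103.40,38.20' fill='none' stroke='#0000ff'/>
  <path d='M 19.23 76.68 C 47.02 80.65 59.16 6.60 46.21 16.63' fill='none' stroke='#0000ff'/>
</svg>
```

; Generated by LaserGRBL
G21
G90
G0 X127.38 Y37.15
M3 S484
G01 X123.74 Y54.27 F1341
G01 X118.54 Y69.44
G01 X111.78 Y82.67
G01 X103.47 Y93.94
G01 X93.61 Y103.27
G01 X82.19 Y110.64
M5
G0 X109.69 Y50.31
M3 S484
G01 X55.60 Y26.12 F1341
G01 X15.88 Y70.09
G01 X45.43 Y121.45
G01 X103.40 Y109.23
G01 X109.69 Y50.31
M5
G0 X19.23 Y70.75
M3 S484
G01 X31.78 Y74.52 F1341
G01 X41.45 Y86.78
G01 X48.00 Y103.05
G01 X51.15 Y118.81
G01 X50.64 Y129.56
G01 X46.21 Y130.80
M5

Since the viewBox matches the mm dimensions, user units are millimetres directly. The only transform is the Y-flip y_m = 147.43 − y_svg.

Shape 1 is a quadratic bezier drawn with `<path>`. Its stroke #0000ff means score at S484, F1341. After flipping Y the toolpath is (127.38,37.15) → (123.74,54.27) → (118.54,69.44) → (111.78,82.67) → (103.47,93.94) → (93.61,103.27) → (82.19,110.64).

Shape 2 is a regular polygon drawn with `<polygon>`. Its stroke #0000ff means score at S484, F1341. After flipping Y the toolpath is (109.69,50.31) → (55.60,26.12) → (15.88,70.09) → (45.43,121.45) → (103.40,109.23) → (109.69,50.31), returning to the start.

Shape 3 is a cubic bezier drawn with `<path>`. Its stroke #0000ff means score at S484, F1341. After flipping Y the toolpath is (19.23,70.75) → (31.78,74.52) → (41.45,86.78) → (48.00,103.05) → (51.15,118.81) → (50.64,129.56) → (46.21,130.80).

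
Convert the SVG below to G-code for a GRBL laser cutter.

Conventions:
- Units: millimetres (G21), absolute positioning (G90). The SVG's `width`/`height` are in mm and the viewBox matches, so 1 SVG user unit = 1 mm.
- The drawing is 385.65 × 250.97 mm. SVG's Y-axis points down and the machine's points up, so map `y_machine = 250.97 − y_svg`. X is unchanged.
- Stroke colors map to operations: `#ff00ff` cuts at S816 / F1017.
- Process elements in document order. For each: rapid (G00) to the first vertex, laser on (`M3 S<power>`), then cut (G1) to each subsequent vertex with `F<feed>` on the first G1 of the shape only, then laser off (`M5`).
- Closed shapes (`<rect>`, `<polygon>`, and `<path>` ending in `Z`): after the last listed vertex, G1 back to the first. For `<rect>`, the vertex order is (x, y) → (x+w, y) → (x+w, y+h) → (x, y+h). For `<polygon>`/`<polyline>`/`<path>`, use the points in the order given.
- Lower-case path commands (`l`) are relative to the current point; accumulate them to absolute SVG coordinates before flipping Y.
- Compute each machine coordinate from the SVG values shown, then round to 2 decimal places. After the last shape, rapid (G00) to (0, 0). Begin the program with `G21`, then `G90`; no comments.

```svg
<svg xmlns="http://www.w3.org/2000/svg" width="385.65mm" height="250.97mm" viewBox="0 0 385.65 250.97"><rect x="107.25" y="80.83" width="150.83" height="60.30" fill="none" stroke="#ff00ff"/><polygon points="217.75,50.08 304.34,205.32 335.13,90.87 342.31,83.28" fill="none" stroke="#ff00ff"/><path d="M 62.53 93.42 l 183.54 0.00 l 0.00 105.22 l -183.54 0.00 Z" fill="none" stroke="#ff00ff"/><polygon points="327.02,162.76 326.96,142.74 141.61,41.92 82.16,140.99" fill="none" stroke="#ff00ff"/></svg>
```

G21
G90
G00 X107.25 Y170.14
M3 S816
G1 X258.08 Y170.14 F1017
G1 X258.08 Y109.84
G1 X107.25 Y109.84
G1 X107.25 Y170.14
M5
G00 X217.75 Y200.89
M3 S816
G1 X304.34 Y45.65 F1017
G1 X335.13 Y160.10
G1 X342.31 Y167.69
G1 X217.75 Y200.89
M5
G00 X62.53 Y157.55
M3 S816
G1 X246.07 Y157.55 F1017
G1 X246.07 Y52.33
G1 X62.53 Y52.33
G1 X62.53 Y157.55
M5
G00 X327.02 Y88.21
M3 S816
G1 X326.96 Y108.23 F1017
G1 X141.61 Y209.05
G1 X82.16 Y109.98
G1 X327.02 Y88.21
M5
G00 X0.00 Y0.00

viewBox `0 0 385.65 250.97` with mm width/height → 1 unit = 1 mm. Flip: y_m = 250.97 − y_svg.

**Shape 1** — `<rect>` rectangle, stroke `#ff00ff` → cut (S816, F1017). Machine vertices: (107.25,170.14) → (258.08,170.14) → (258.08,109.84) → (107.25,109.84) → (107.25,170.14). Closed: final G1 returns to the first vertex.

**Shape 2** — `<polygon>` closed polygon, stroke `#ff00ff` → cut (S816, F1017). Machine vertices: (217.75,200.89) → (304.34,45.65) → (335.13,160.10) → (342.31,167.69) → (217.75,200.89). Closed: final G1 returns to the first vertex.

**Shape 3** — `<path>` rectangle, stroke `#ff00ff` → cut (S816, F1017). Machine vertices: (62.53,157.55) → (246.07,157.55) → (246.07,52.33) → (62.53,52.33) → (62.53,157.55). Closed: final G1 returns to the first vertex.

**Shape 4** — `<polygon>` closed polygon, stroke `#ff00ff` → cut (S816, F1017). Machine vertices: (327.02,88.21) → (326.96,108.23) → (141.61,209.05) → (82.16,109.98) → (327.02,88.21). Closed: final G1 returns to the first vertex.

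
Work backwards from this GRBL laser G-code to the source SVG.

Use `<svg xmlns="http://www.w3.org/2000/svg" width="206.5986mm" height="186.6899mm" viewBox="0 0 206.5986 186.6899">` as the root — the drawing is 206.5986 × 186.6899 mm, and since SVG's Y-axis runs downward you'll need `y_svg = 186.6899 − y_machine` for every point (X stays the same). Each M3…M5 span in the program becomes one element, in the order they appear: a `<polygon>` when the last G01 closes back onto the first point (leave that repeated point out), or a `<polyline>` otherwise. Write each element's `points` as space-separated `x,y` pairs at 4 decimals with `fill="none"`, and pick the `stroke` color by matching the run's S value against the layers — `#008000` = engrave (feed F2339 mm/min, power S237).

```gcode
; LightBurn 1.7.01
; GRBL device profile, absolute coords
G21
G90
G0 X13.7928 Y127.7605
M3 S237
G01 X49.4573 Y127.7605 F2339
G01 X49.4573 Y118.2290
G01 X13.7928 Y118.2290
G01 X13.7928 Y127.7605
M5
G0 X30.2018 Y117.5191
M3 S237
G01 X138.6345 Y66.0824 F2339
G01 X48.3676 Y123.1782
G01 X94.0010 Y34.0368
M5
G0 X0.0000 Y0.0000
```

y_svg = 186.6899 − y_m. Every run uses S237, so all elements get stroke `#008000` (engrave).

[1] closed run; points: 13.7928,58.9294 49.4573,58.9294 49.4573,68.4609 13.7928,68.4609

[2] open run; points: 30.2018,69.1708 138.6345,120.6075 48.3676,63.5117 94.0010,152.6531

<svg xmlns="http://www.w3.org/2000/svg" width="206.5986mm" height="186.6899mm" viewBox="0 0 206.5986 186.6899">
  <polygon points="13.7928,58.9294 49.4573,58.9294 49.4573,68.4609 13.7928,68.4609" fill="none" stroke="#008000"/>
  <polyline points="30.2018,69.1708 138.6345,120.6075 48.3676,63.5117 94.0010,152.6531" fill="none" stroke="#008000"/>
</svg>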